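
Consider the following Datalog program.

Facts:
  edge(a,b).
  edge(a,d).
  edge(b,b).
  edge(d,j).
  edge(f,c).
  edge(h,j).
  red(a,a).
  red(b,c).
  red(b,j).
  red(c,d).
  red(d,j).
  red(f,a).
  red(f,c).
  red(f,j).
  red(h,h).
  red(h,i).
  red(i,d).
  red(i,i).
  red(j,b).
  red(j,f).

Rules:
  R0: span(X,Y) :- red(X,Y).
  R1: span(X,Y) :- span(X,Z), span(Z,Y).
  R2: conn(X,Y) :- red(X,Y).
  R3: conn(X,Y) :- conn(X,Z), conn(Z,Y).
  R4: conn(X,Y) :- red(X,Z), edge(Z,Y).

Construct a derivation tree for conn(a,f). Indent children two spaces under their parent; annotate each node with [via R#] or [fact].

round 1: derive conn(a,a) via R2 from red(a,a)
round 1: derive conn(b,c) via R2 from red(b,c)
round 1: derive conn(b,j) via R2 from red(b,j)
round 1: derive conn(c,d) via R2 from red(c,d)
round 1: derive conn(d,j) via R2 from red(d,j)
round 1: derive conn(f,a) via R2 from red(f,a)
round 1: derive conn(f,c) via R2 from red(f,c)
round 1: derive conn(f,j) via R2 from red(f,j)
round 1: derive conn(h,h) via R2 from red(h,h)
round 1: derive conn(h,i) via R2 from red(h,i)
round 1: derive conn(i,d) via R2 from red(i,d)
round 1: derive conn(i,i) via R2 from red(i,i)
round 1: derive conn(j,b) via R2 from red(j,b)
round 1: derive conn(j,f) via R2 from red(j,f)
round 1: derive conn(a,b) via R4 from red(a,a), edge(a,b)
round 1: derive conn(a,d) via R4 from red(a,a), edge(a,d)
round 1: derive conn(c,j) via R4 from red(c,d), edge(d,j)
round 1: derive conn(f,b) via R4 from red(f,a), edge(a,b)
round 1: derive conn(f,d) via R4 from red(f,a), edge(a,d)
round 1: derive conn(h,j) via R4 from red(h,h), edge(h,j)
round 1: derive conn(i,j) via R4 from red(i,d), edge(d,j)
round 1: derive conn(j,c) via R4 from red(j,f), edge(f,c)
round 2: derive conn(a,c) via R3 from conn(a,b), conn(b,c)
round 2: derive conn(a,j) via R3 from conn(a,b), conn(b,j)
round 2: derive conn(b,b) via R3 from conn(b,j), conn(j,b)
round 2: derive conn(b,d) via R3 from conn(b,c), conn(c,d)
round 2: derive conn(b,f) via R3 from conn(b,j), conn(j,f)
round 2: derive conn(c,b) via R3 from conn(c,j), conn(j,b)
round 2: derive conn(c,c) via R3 from conn(c,j), conn(j,c)
round 2: derive conn(c,f) via R3 from conn(c,j), conn(j,f)
round 2: derive conn(d,b) via R3 from conn(d,j), conn(j,b)
round 2: derive conn(d,c) via R3 from conn(d,j), conn(j,c)
round 2: derive conn(d,f) via R3 from conn(d,j), conn(j,f)
round 2: derive conn(f,f) via R3 from conn(f,j), conn(j,f)
round 2: derive conn(h,b) via R3 from conn(h,j), conn(j,b)
round 2: derive conn(h,c) via R3 from conn(h,j), conn(j,c)
round 2: derive conn(h,d) via R3 from conn(h,i), conn(i,d)
round 2: derive conn(h,f) via R3 from conn(h,j), conn(j,f)
round 2: derive conn(i,b) via R3 from conn(i,j), conn(j,b)
round 2: derive conn(i,c) via R3 from conn(i,j), conn(j,c)
round 2: derive conn(i,f) via R3 from conn(i,j), conn(j,f)
round 2: derive conn(j,a) via R3 from conn(j,f), conn(f,a)
round 2: derive conn(j,d) via R3 from conn(j,c), conn(c,d)
round 2: derive conn(j,j) via R3 from conn(j,b), conn(b,j)
round 3: derive conn(a,f) via R3 from conn(a,b), conn(b,f)
round 3: derive conn(b,a) via R3 from conn(b,f), conn(f,a)
round 3: derive conn(c,a) via R3 from conn(c,f), conn(f,a)
round 3: derive conn(d,a) via R3 from conn(d,f), conn(f,a)
round 3: derive conn(d,d) via R3 from conn(d,b), conn(b,d)
round 3: derive conn(h,a) via R3 from conn(h,f), conn(f,a)
round 3: derive conn(i,a) via R3 from conn(i,f), conn(f,a)

conn(a,f)  [via R3]
  conn(a,b)  [via R4]
    red(a,a)  [fact]
    edge(a,b)  [fact]
  conn(b,f)  [via R3]
    conn(b,j)  [via R2]
      red(b,j)  [fact]
    conn(j,f)  [via R2]
      red(j,f)  [fact]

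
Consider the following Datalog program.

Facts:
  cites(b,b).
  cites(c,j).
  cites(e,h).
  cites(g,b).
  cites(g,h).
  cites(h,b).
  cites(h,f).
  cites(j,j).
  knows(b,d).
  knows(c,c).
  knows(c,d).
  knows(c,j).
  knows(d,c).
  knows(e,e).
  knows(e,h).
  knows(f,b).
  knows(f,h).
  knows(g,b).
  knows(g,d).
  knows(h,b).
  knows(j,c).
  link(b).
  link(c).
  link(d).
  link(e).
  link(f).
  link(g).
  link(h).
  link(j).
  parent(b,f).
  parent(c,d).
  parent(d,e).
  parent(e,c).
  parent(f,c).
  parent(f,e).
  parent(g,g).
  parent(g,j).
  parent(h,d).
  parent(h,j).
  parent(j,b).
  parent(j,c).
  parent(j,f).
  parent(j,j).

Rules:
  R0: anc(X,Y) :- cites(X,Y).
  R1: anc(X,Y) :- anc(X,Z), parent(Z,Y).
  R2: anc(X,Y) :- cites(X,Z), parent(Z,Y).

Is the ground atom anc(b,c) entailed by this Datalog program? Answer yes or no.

yes

round 1: derive anc(b,b) via R0 from cites(b,b)
round 1: derive anc(c,j) via R0 from cites(c,j)
round 1: derive anc(e,h) via R0 from cites(e,h)
round 1: derive anc(g,b) via R0 from cites(g,b)
round 1: derive anc(g,h) via R0 from cites(g,h)
round 1: derive anc(h,b) via R0 from cites(h,b)
round 1: derive anc(h,f) via R0 from cites(h,f)
round 1: derive anc(j,j) via R0 from cites(j,j)
round 1: derive anc(b,f) via R2 from cites(b,b), parent(b,f)
round 1: derive anc(c,b) via R2 from cites(c,j), parent(j,b)
round 1: derive anc(c,c) via R2 from cites(c,j), parent(j,c)
round 1: derive anc(c,f) via R2 from cites(c,j), parent(j,f)
round 1: derive anc(e,d) via R2 from cites(e,h), parent(h,d)
round 1: derive anc(e,j) via R2 from cites(e,h), parent(h,j)
round 1: derive anc(g,d) via R2 from cites(g,h), parent(h,d)
round 1: derive anc(g,f) via R2 from cites(g,b), parent(b,f)
round 1: derive anc(g,j) via R2 from cites(g,h), parent(h,j)
round 1: derive anc(h,c) via R2 from cites(h,f), parent(f,c)
round 1: derive anc(h,e) via R2 from cites(h,f), parent(f,e)
round 1: derive anc(j,b) via R2 from cites(j,j), parent(j,b)
round 1: derive anc(j,c) via R2 from cites(j,j), parent(j,c)
round 1: derive anc(j,f) via R2 from cites(j,j), parent(j,f)
round 2: derive anc(b,c) via R1 from anc(b,f), parent(f,c)
round 2: derive anc(b,e) via R1 from anc(b,f), parent(f,e)
round 2: derive anc(c,d) via R1 from anc(c,c), parent(c,d)
round 2: derive anc(c,e) via R1 from anc(c,f), parent(f,e)
round 2: derive anc(e,b) via R1 from anc(e,j), parent(j,b)
round 2: derive anc(e,c) via R1 from anc(e,j), parent(j,c)
round 2: derive anc(e,e) via R1 from anc(e,d), parent(d,e)
round 2: derive anc(e,f) via R1 from anc(e,j), parent(j,f)
round 2: derive anc(g,c) via R1 from anc(g,f), parent(f,c)
round 2: derive anc(g,e) via R1 from anc(g,d), parent(d,e)
round 2: derive anc(h,d) via R1 from anc(h,c), parent(c,d)
round 2: derive anc(j,d) via R1 from anc(j,c), parent(c,d)
round 2: derive anc(j,e) via R1 from anc(j,f), parent(f,e)
round 3: derive anc(b,d) via R1 from anc(b,c), parent(c,d)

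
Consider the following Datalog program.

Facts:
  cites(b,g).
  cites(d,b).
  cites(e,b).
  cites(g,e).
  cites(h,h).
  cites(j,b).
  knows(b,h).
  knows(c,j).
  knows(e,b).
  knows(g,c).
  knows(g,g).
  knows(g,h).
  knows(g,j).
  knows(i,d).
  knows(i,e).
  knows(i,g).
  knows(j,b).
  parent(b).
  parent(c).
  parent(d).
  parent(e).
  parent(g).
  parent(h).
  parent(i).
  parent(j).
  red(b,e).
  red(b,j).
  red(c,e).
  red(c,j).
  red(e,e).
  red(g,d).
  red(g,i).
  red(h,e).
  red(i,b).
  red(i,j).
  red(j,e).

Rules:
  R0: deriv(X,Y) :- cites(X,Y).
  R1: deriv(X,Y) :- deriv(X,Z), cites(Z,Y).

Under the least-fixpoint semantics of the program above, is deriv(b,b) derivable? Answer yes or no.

round 1: derive deriv(b,g) via R0 from cites(b,g)
round 1: derive deriv(d,b) via R0 from cites(d,b)
round 1: derive deriv(e,b) via R0 from cites(e,b)
round 1: derive deriv(g,e) via R0 from cites(g,e)
round 1: derive deriv(h,h) via R0 from cites(h,h)
round 1: derive deriv(j,b) via R0 from cites(j,b)
round 2: derive deriv(b,e) via R1 from deriv(b,g), cites(g,e)
round 2: derive deriv(d,g) via R1 from deriv(d,b), cites(b,g)
round 2: derive deriv(e,g) via R1 from deriv(e,b), cites(b,g)
round 2: derive deriv(g,b) via R1 from deriv(g,e), cites(e,b)
round 2: derive deriv(j,g) via R1 from deriv(j,b), cites(b,g)
round 3: derive deriv(b,b) via R1 from deriv(b,e), cites(e,b)
round 3: derive deriv(d,e) via R1 from deriv(d,g), cites(g,e)
round 3: derive deriv(e,e) via R1 from deriv(e,g), cites(g,e)
round 3: derive deriv(g,g) via R1 from deriv(g,b), cites(b,g)
round 3: derive deriv(j,e) via R1 from deriv(j,g), cites(g,e)

yes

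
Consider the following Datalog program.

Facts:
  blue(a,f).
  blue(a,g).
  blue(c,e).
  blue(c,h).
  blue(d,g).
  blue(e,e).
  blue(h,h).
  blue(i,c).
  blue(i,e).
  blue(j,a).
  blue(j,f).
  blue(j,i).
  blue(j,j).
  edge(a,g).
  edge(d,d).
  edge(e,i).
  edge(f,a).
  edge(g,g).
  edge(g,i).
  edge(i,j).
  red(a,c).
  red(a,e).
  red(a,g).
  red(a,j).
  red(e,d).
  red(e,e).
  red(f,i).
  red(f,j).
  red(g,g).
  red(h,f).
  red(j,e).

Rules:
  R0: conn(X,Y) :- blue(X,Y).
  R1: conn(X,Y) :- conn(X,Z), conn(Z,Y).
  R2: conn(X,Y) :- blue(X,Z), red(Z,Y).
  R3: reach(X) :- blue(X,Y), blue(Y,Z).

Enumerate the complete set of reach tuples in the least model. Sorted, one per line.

round 1: derive reach(c) via R3 from blue(c,e), blue(e,e)
round 1: derive reach(e) via R3 from blue(e,e), blue(e,e)
round 1: derive reach(h) via R3 from blue(h,h), blue(h,h)
round 1: derive reach(i) via R3 from blue(i,c), blue(c,e)
round 1: derive reach(j) via R3 from blue(j,a), blue(a,f)

reach(c)
reach(e)
reach(h)
reach(i)
reach(j)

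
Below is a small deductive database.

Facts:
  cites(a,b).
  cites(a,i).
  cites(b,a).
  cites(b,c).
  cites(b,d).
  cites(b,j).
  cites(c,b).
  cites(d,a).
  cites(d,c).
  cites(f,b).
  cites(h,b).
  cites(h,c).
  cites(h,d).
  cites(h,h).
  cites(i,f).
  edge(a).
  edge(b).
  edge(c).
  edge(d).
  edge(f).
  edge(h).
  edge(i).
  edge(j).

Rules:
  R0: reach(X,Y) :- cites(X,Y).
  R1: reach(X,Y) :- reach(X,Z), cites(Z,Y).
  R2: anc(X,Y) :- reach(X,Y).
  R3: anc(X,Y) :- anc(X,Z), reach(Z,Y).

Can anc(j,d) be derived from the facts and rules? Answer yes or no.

no

round 1: derive reach(a,b) via R0 from cites(a,b)
round 1: derive reach(a,i) via R0 from cites(a,i)
round 1: derive reach(b,a) via R0 from cites(b,a)
round 1: derive reach(b,c) via R0 from cites(b,c)
round 1: derive reach(b,d) via R0 from cites(b,d)
round 1: derive reach(b,j) via R0 from cites(b,j)
round 1: derive reach(c,b) via R0 from cites(c,b)
round 1: derive reach(d,a) via R0 from cites(d,a)
round 1: derive reach(d,c) via R0 from cites(d,c)
round 1: derive reach(f,b) via R0 from cites(f,b)
round 1: derive reach(h,b) via R0 from cites(h,b)
round 1: derive reach(h,c) via R0 from cites(h,c)
round 1: derive reach(h,d) via R0 from cites(h,d)
round 1: derive reach(h,h) via R0 from cites(h,h)
round 1: derive reach(i,f) via R0 from cites(i,f)
round 2: derive reach(a,a) via R1 from reach(a,b), cites(b,a)
round 2: derive reach(a,c) via R1 from reach(a,b), cites(b,c)
round 2: derive reach(a,d) via R1 from reach(a,b), cites(b,d)
round 2: derive reach(a,f) via R1 from reach(a,i), cites(i,f)
round 2: derive reach(a,j) via R1 from reach(a,b), cites(b,j)
round 2: derive reach(b,b) via R1 from reach(b,a), cites(a,b)
round 2: derive reach(b,i) via R1 from reach(b,a), cites(a,i)
round 2: derive reach(c,a) via R1 from reach(c,b), cites(b,a)
round 2: derive reach(c,c) via R1 from reach(c,b), cites(b,c)
round 2: derive reach(c,d) via R1 from reach(c,b), cites(b,d)
round 2: derive reach(c,j) via R1 from reach(c,b), cites(b,j)
round 2: derive reach(d,b) via R1 from reach(d,a), cites(a,b)
round 2: derive reach(d,i) via R1 from reach(d,a), cites(a,i)
round 2: derive reach(f,a) via R1 from reach(f,b), cites(b,a)
round 2: derive reach(f,c) via R1 from reach(f,b), cites(b,c)
round 2: derive reach(f,d) via R1 from reach(f,b), cites(b,d)
round 2: derive reach(f,j) via R1 from reach(f,b), cites(b,j)
round 2: derive reach(h,a) via R1 from reach(h,b), cites(b,a)
round 2: derive reach(h,j) via R1 from reach(h,b), cites(b,j)
round 2: derive reach(i,b) via R1 from reach(i,f), cites(f,b)
round 2: derive anc(a,b) via R2 from reach(a,b)
round 2: derive anc(a,i) via R2 from reach(a,i)
round 2: derive anc(b,a) via R2 from reach(b,a)
round 2: derive anc(b,c) via R2 from reach(b,c)
round 2: derive anc(b,d) via R2 from reach(b,d)
round 2: derive anc(b,j) via R2 from reach(b,j)
round 2: derive anc(c,b) via R2 from reach(c,b)
round 2: derive anc(d,a) via R2 from reach(d,a)
round 2: derive anc(d,c) via R2 from reach(d,c)
round 2: derive anc(f,b) via R2 from reach(f,b)
round 2: derive anc(h,b) via R2 from reach(h,b)
round 2: derive anc(h,c) via R2 from reach(h,c)
round 2: derive anc(h,d) via R2 from reach(h,d)
round 2: derive anc(h,h) via R2 from reach(h,h)
round 2: derive anc(i,f) via R2 from reach(i,f)
round 3: derive reach(b,f) via R1 from reach(b,i), cites(i,f)
round 3: derive reach(c,i) via R1 from reach(c,a), cites(a,i)
round 3: derive reach(d,d) via R1 from reach(d,b), cites(b,d)
round 3: derive reach(d,f) via R1 from reach(d,i), cites(i,f)
round 3: derive reach(d,j) via R1 from reach(d,b), cites(b,j)
round 3: derive reach(f,i) via R1 from reach(f,a), cites(a,i)
round 3: derive reach(h,i) via R1 from reach(h,a), cites(a,i)
round 3: derive reach(i,a) via R1 from reach(i,b), cites(b,a)
round 3: derive reach(i,c) via R1 from reach(i,b), cites(b,c)
round 3: derive reach(i,d) via R1 from reach(i,b), cites(b,d)
round 3: derive reach(i,j) via R1 from reach(i,b), cites(b,j)
round 3: derive anc(a,a) via R2 from reach(a,a)
round 3: derive anc(a,c) via R2 from reach(a,c)
round 3: derive anc(a,d) via R2 from reach(a,d)
round 3: derive anc(a,f) via R2 from reach(a,f)
round 3: derive anc(a,j) via R2 from reach(a,j)
round 3: derive anc(b,b) via R2 from reach(b,b)
round 3: derive anc(b,i) via R2 from reach(b,i)
round 3: derive anc(c,a) via R2 from reach(c,a)
round 3: derive anc(c,c) via R2 from reach(c,c)
round 3: derive anc(c,d) via R2 from reach(c,d)
round 3: derive anc(c,j) via R2 from reach(c,j)
round 3: derive anc(d,b) via R2 from reach(d,b)
round 3: derive anc(d,i) via R2 from reach(d,i)
round 3: derive anc(f,a) via R2 from reach(f,a)
round 3: derive anc(f,c) via R2 from reach(f,c)
round 3: derive anc(f,d) via R2 from reach(f,d)
round 3: derive anc(f,j) via R2 from reach(f,j)
round 3: derive anc(h,a) via R2 from reach(h,a)
round 3: derive anc(h,j) via R2 from reach(h,j)
round 3: derive anc(i,b) via R2 from reach(i,b)
round 3: derive anc(b,f) via R3 from anc(b,a), reach(a,f)
round 3: derive anc(c,i) via R3 from anc(c,b), reach(b,i)
round 3: derive anc(d,d) via R3 from anc(d,a), reach(a,d)
round 3: derive anc(d,f) via R3 from anc(d,a), reach(a,f)
round 3: derive anc(d,j) via R3 from anc(d,a), reach(a,j)
round 3: derive anc(f,i) via R3 from anc(f,b), reach(b,i)
round 3: derive anc(h,i) via R3 from anc(h,b), reach(b,i)
round 3: derive anc(i,a) via R3 from anc(i,f), reach(f,a)
round 3: derive anc(i,c) via R3 from anc(i,f), reach(f,c)
round 3: derive anc(i,d) via R3 from anc(i,f), reach(f,d)
round 3: derive anc(i,j) via R3 from anc(i,f), reach(f,j)
round 4: derive reach(c,f) via R1 from reach(c,i), cites(i,f)
round 4: derive reach(f,f) via R1 from reach(f,i), cites(i,f)
round 4: derive reach(h,f) via R1 from reach(h,i), cites(i,f)
round 4: derive reach(i,i) via R1 from reach(i,a), cites(a,i)
round 4: derive anc(c,f) via R3 from anc(c,a), reach(a,f)
round 4: derive anc(f,f) via R3 from anc(f,a), reach(a,f)
round 4: derive anc(h,f) via R3 from anc(h,a), reach(a,f)
round 4: derive anc(i,i) via R3 from anc(i,a), reach(a,i)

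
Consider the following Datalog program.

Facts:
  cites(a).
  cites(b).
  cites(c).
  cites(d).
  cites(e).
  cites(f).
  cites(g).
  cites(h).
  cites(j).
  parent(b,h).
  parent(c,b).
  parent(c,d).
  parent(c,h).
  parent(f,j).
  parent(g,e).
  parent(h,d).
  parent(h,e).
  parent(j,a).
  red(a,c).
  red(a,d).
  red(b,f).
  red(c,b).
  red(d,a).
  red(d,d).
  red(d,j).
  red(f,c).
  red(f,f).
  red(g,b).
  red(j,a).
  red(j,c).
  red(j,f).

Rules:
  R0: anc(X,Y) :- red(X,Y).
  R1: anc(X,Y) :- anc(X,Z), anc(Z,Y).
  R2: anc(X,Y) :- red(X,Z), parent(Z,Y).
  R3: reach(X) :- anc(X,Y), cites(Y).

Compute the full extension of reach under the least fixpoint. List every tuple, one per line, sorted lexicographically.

reach(a)
reach(b)
reach(c)
reach(d)
reach(f)
reach(g)
reach(j)

round 1: derive anc(a,c) via R0 from red(a,c)
round 1: derive anc(a,d) via R0 from red(a,d)
round 1: derive anc(b,f) via R0 from red(b,f)
round 1: derive anc(c,b) via R0 from red(c,b)
round 1: derive anc(d,a) via R0 from red(d,a)
round 1: derive anc(d,d) via R0 from red(d,d)
round 1: derive anc(d,j) via R0 from red(d,j)
round 1: derive anc(f,c) via R0 from red(f,c)
round 1: derive anc(f,f) via R0 from red(f,f)
round 1: derive anc(g,b) via R0 from red(g,b)
round 1: derive anc(j,a) via R0 from red(j,a)
round 1: derive anc(j,c) via R0 from red(j,c)
round 1: derive anc(j,f) via R0 from red(j,f)
round 1: derive anc(a,b) via R2 from red(a,c), parent(c,b)
round 1: derive anc(a,h) via R2 from red(a,c), parent(c,h)
round 1: derive anc(b,j) via R2 from red(b,f), parent(f,j)
round 1: derive anc(c,h) via R2 from red(c,b), parent(b,h)
round 1: derive anc(f,b) via R2 from red(f,c), parent(c,b)
round 1: derive anc(f,d) via R2 from red(f,c), parent(c,d)
round 1: derive anc(f,h) via R2 from red(f,c), parent(c,h)
round 1: derive anc(f,j) via R2 from red(f,f), parent(f,j)
round 1: derive anc(g,h) via R2 from red(g,b), parent(b,h)
round 1: derive anc(j,b) via R2 from red(j,c), parent(c,b)
round 1: derive anc(j,d) via R2 from red(j,c), parent(c,d)
round 1: derive anc(j,h) via R2 from red(j,c), parent(c,h)
round 1: derive anc(j,j) via R2 from red(j,f), parent(f,j)
round 2: derive anc(a,a) via R1 from anc(a,d), anc(d,a)
round 2: derive anc(a,f) via R1 from anc(a,b), anc(b,f)
round 2: derive anc(a,j) via R1 from anc(a,b), anc(b,j)
round 2: derive anc(b,a) via R1 from anc(b,j), anc(j,a)
round 2: derive anc(b,b) via R1 from anc(b,f), anc(f,b)
round 2: derive anc(b,c) via R1 from anc(b,f), anc(f,c)
round 2: derive anc(b,d) via R1 from anc(b,f), anc(f,d)
round 2: derive anc(b,h) via R1 from anc(b,f), anc(f,h)
round 2: derive anc(c,f) via R1 from anc(c,b), anc(b,f)
round 2: derive anc(c,j) via R1 from anc(c,b), anc(b,j)
round 2: derive anc(d,b) via R1 from anc(d,a), anc(a,b)
round 2: derive anc(d,c) via R1 from anc(d,a), anc(a,c)
round 2: derive anc(d,f) via R1 from anc(d,j), anc(j,f)
round 2: derive anc(d,h) via R1 from anc(d,a), anc(a,h)
round 2: derive anc(f,a) via R1 from anc(f,d), anc(d,a)
round 2: derive anc(g,f) via R1 from anc(g,b), anc(b,f)
round 2: derive anc(g,j) via R1 from anc(g,b), anc(b,j)
round 2: derive reach(a) via R3 from anc(a,b), cites(b)
round 2: derive reach(b) via R3 from anc(b,f), cites(f)
round 2: derive reach(c) via R3 from anc(c,b), cites(b)
round 2: derive reach(d) via R3 from anc(d,a), cites(a)
round 2: derive reach(f) via R3 from anc(f,b), cites(b)
round 2: derive reach(g) via R3 from anc(g,b), cites(b)
round 2: derive reach(j) via R3 from anc(j,a), cites(a)
round 3: derive anc(c,a) via R1 from anc(c,b), anc(b,a)
round 3: derive anc(c,c) via R1 from anc(c,b), anc(b,c)
round 3: derive anc(c,d) via R1 from anc(c,b), anc(b,d)
round 3: derive anc(g,a) via R1 from anc(g,b), anc(b,a)
round 3: derive anc(g,c) via R1 from anc(g,b), anc(b,c)
round 3: derive anc(g,d) via R1 from anc(g,b), anc(b,d)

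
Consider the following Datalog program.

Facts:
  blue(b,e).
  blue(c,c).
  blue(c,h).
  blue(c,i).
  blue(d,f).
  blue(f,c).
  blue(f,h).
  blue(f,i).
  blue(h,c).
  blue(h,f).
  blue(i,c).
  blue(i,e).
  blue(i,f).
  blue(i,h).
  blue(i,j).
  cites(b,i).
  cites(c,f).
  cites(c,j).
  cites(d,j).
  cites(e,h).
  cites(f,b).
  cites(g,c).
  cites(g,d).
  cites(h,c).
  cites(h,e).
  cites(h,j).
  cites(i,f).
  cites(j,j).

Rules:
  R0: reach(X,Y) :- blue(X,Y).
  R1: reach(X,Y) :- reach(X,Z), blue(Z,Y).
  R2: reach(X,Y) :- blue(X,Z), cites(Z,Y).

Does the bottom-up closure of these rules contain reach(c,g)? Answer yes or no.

no

round 1: derive reach(b,e) via R0 from blue(b,e)
round 1: derive reach(c,c) via R0 from blue(c,c)
round 1: derive reach(c,h) via R0 from blue(c,h)
round 1: derive reach(c,i) via R0 from blue(c,i)
round 1: derive reach(d,f) via R0 from blue(d,f)
round 1: derive reach(f,c) via R0 from blue(f,c)
round 1: derive reach(f,h) via R0 from blue(f,h)
round 1: derive reach(f,i) via R0 from blue(f,i)
round 1: derive reach(h,c) via R0 from blue(h,c)
round 1: derive reach(h,f) via R0 from blue(h,f)
round 1: derive reach(i,c) via R0 from blue(i,c)
round 1: derive reach(i,e) via R0 from blue(i,e)
round 1: derive reach(i,f) via R0 from blue(i,f)
round 1: derive reach(i,h) via R0 from blue(i,h)
round 1: derive reach(i,j) via R0 from blue(i,j)
round 1: derive reach(b,h) via R2 from blue(b,e), cites(e,h)
round 1: derive reach(c,e) via R2 from blue(c,h), cites(h,e)
round 1: derive reach(c,f) via R2 from blue(c,c), cites(c,f)
round 1: derive reach(c,j) via R2 from blue(c,c), cites(c,j)
round 1: derive reach(d,b) via R2 from blue(d,f), cites(f,b)
round 1: derive reach(f,e) via R2 from blue(f,h), cites(h,e)
round 1: derive reach(f,f) via R2 from blue(f,c), cites(c,f)
round 1: derive reach(f,j) via R2 from blue(f,c), cites(c,j)
round 1: derive reach(h,b) via R2 from blue(h,f), cites(f,b)
round 1: derive reach(h,j) via R2 from blue(h,c), cites(c,j)
round 1: derive reach(i,b) via R2 from blue(i,f), cites(f,b)
round 2: derive reach(b,c) via R1 from reach(b,h), blue(h,c)
round 2: derive reach(b,f) via R1 from reach(b,h), blue(h,f)
round 2: derive reach(d,c) via R1 from reach(d,f), blue(f,c)
round 2: derive reach(d,e) via R1 from reach(d,b), blue(b,e)
round 2: derive reach(d,h) via R1 from reach(d,f), blue(f,h)
round 2: derive reach(d,i) via R1 from reach(d,f), blue(f,i)
round 2: derive reach(h,e) via R1 from reach(h,b), blue(b,e)
round 2: derive reach(h,h) via R1 from reach(h,c), blue(c,h)
round 2: derive reach(h,i) via R1 from reach(h,c), blue(c,i)
round 2: derive reach(i,i) via R1 from reach(i,c), blue(c,i)
round 3: derive reach(b,i) via R1 from reach(b,c), blue(c,i)
round 3: derive reach(d,j) via R1 from reach(d,i), blue(i,j)
round 4: derive reach(b,j) via R1 from reach(b,i), blue(i,j)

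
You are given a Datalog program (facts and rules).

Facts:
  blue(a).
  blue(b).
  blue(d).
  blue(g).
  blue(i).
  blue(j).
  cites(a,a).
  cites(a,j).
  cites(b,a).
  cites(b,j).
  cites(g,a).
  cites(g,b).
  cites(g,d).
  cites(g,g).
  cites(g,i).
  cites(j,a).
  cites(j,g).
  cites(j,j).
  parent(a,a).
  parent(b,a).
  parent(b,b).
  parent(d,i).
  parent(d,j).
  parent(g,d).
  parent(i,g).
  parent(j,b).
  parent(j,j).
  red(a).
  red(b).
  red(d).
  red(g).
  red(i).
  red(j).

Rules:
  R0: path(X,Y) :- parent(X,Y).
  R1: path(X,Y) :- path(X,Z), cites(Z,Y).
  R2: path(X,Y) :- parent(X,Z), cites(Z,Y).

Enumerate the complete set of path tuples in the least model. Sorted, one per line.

round 1: derive path(a,a) via R0 from parent(a,a)
round 1: derive path(b,a) via R0 from parent(b,a)
round 1: derive path(b,b) via R0 from parent(b,b)
round 1: derive path(d,i) via R0 from parent(d,i)
round 1: derive path(d,j) via R0 from parent(d,j)
round 1: derive path(g,d) via R0 from parent(g,d)
round 1: derive path(i,g) via R0 from parent(i,g)
round 1: derive path(j,b) via R0 from parent(j,b)
round 1: derive path(j,j) via R0 from parent(j,j)
round 1: derive path(a,j) via R2 from parent(a,a), cites(a,j)
round 1: derive path(b,j) via R2 from parent(b,a), cites(a,j)
round 1: derive path(d,a) via R2 from parent(d,j), cites(j,a)
round 1: derive path(d,g) via R2 from parent(d,j), cites(j,g)
round 1: derive path(i,a) via R2 from parent(i,g), cites(g,a)
round 1: derive path(i,b) via R2 from parent(i,g), cites(g,b)
round 1: derive path(i,d) via R2 from parent(i,g), cites(g,d)
round 1: derive path(i,i) via R2 from parent(i,g), cites(g,i)
round 1: derive path(j,a) via R2 from parent(j,b), cites(b,a)
round 1: derive path(j,g) via R2 from parent(j,j), cites(j,g)
round 2: derive path(a,g) via R1 from path(a,j), cites(j,g)
round 2: derive path(b,g) via R1 from path(b,j), cites(j,g)
round 2: derive path(d,b) via R1 from path(d,g), cites(g,b)
round 2: derive path(d,d) via R1 from path(d,g), cites(g,d)
round 2: derive path(i,j) via R1 from path(i,a), cites(a,j)
round 2: derive path(j,d) via R1 from path(j,g), cites(g,d)
round 2: derive path(j,i) via R1 from path(j,g), cites(g,i)
round 3: derive path(a,b) via R1 from path(a,g), cites(g,b)
round 3: derive path(a,d) via R1 from path(a,g), cites(g,d)
round 3: derive path(a,i) via R1 from path(a,g), cites(g,i)
round 3: derive path(b,d) via R1 from path(b,g), cites(g,d)
round 3: derive path(b,i) via R1 from path(b,g), cites(g,i)

path(a,a)
path(a,b)
path(a,d)
path(a,g)
path(a,i)
path(a,j)
path(b,a)
path(b,b)
path(b,d)
path(b,g)
path(b,i)
path(b,j)
path(d,a)
path(d,b)
path(d,d)
path(d,g)
path(d,i)
path(d,j)
path(g,d)
path(i,a)
path(i,b)
path(i,d)
path(i,g)
path(i,i)
path(i,j)
path(j,a)
path(j,b)
path(j,d)
path(j,g)
path(j,i)
path(j,j)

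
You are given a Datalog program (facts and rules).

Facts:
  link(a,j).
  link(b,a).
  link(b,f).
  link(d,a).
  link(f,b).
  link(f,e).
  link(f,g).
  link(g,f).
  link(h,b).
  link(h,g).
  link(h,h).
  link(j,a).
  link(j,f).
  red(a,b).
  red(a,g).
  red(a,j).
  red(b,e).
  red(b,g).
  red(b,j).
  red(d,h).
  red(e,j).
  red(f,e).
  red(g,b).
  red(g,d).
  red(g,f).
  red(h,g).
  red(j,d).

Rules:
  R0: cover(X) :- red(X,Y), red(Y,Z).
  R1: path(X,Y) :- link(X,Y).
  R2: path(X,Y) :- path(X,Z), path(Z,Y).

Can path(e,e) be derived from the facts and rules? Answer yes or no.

round 1: derive path(a,j) via R1 from link(a,j)
round 1: derive path(b,a) via R1 from link(b,a)
round 1: derive path(b,f) via R1 from link(b,f)
round 1: derive path(d,a) via R1 from link(d,a)
round 1: derive path(f,b) via R1 from link(f,b)
round 1: derive path(f,e) via R1 from link(f,e)
round 1: derive path(f,g) via R1 from link(f,g)
round 1: derive path(g,f) via R1 from link(g,f)
round 1: derive path(h,b) via R1 from link(h,b)
round 1: derive path(h,g) via R1 from link(h,g)
round 1: derive path(h,h) via R1 from link(h,h)
round 1: derive path(j,a) via R1 from link(j,a)
round 1: derive path(j,f) via R1 from link(j,f)
round 2: derive path(a,a) via R2 from path(a,j), path(j,a)
round 2: derive path(a,f) via R2 from path(a,j), path(j,f)
round 2: derive path(b,b) via R2 from path(b,f), path(f,b)
round 2: derive path(b,e) via R2 from path(b,f), path(f,e)
round 2: derive path(b,g) via R2 from path(b,f), path(f,g)
round 2: derive path(b,j) via R2 from path(b,a), path(a,j)
round 2: derive path(d,j) via R2 from path(d,a), path(a,j)
round 2: derive path(f,a) via R2 from path(f,b), path(b,a)
round 2: derive path(f,f) via R2 from path(f,b), path(b,f)
round 2: derive path(g,b) via R2 from path(g,f), path(f,b)
round 2: derive path(g,e) via R2 from path(g,f), path(f,e)
round 2: derive path(g,g) via R2 from path(g,f), path(f,g)
round 2: derive path(h,a) via R2 from path(h,b), path(b,a)
round 2: derive path(h,f) via R2 from path(h,b), path(b,f)
round 2: derive path(j,b) via R2 from path(j,f), path(f,b)
round 2: derive path(j,e) via R2 from path(j,f), path(f,e)
round 2: derive path(j,g) via R2 from path(j,f), path(f,g)
round 2: derive path(j,j) via R2 from path(j,a), path(a,j)
round 3: derive path(a,b) via R2 from path(a,f), path(f,b)
round 3: derive path(a,e) via R2 from path(a,f), path(f,e)
round 3: derive path(a,g) via R2 from path(a,f), path(f,g)
round 3: derive path(d,b) via R2 from path(d,j), path(j,b)
round 3: derive path(d,e) via R2 from path(d,j), path(j,e)
round 3: derive path(d,f) via R2 from path(d,a), path(a,f)
round 3: derive path(d,g) via R2 from path(d,j), path(j,g)
round 3: derive path(f,j) via R2 from path(f,a), path(a,j)
round 3: derive path(g,a) via R2 from path(g,b), path(b,a)
round 3: derive path(g,j) via R2 from path(g,b), path(b,j)
round 3: derive path(h,e) via R2 from path(h,b), path(b,e)
round 3: derive path(h,j) via R2 from path(h,a), path(a,j)

no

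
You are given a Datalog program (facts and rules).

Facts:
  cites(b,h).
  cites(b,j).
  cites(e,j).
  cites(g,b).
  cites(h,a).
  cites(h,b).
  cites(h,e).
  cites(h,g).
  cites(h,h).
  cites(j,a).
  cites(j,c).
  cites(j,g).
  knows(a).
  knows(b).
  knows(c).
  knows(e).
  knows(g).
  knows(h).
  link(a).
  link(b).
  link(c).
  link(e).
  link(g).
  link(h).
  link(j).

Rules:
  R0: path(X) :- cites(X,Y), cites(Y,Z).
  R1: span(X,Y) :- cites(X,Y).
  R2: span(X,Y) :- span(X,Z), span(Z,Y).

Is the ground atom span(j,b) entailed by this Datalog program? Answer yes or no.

round 1: derive span(b,h) via R1 from cites(b,h)
round 1: derive span(b,j) via R1 from cites(b,j)
round 1: derive span(e,j) via R1 from cites(e,j)
round 1: derive span(g,b) via R1 from cites(g,b)
round 1: derive span(h,a) via R1 from cites(h,a)
round 1: derive span(h,b) via R1 from cites(h,b)
round 1: derive span(h,e) via R1 from cites(h,e)
round 1: derive span(h,g) via R1 from cites(h,g)
round 1: derive span(h,h) via R1 from cites(h,h)
round 1: derive span(j,a) via R1 from cites(j,a)
round 1: derive span(j,c) via R1 from cites(j,c)
round 1: derive span(j,g) via R1 from cites(j,g)
round 2: derive span(b,a) via R2 from span(b,h), span(h,a)
round 2: derive span(b,b) via R2 from span(b,h), span(h,b)
round 2: derive span(b,c) via R2 from span(b,j), span(j,c)
round 2: derive span(b,e) via R2 from span(b,h), span(h,e)
round 2: derive span(b,g) via R2 from span(b,h), span(h,g)
round 2: derive span(e,a) via R2 from span(e,j), span(j,a)
round 2: derive span(e,c) via R2 from span(e,j), span(j,c)
round 2: derive span(e,g) via R2 from span(e,j), span(j,g)
round 2: derive span(g,h) via R2 from span(g,b), span(b,h)
round 2: derive span(g,j) via R2 from span(g,b), span(b,j)
round 2: derive span(h,j) via R2 from span(h,b), span(b,j)
round 2: derive span(j,b) via R2 from span(j,g), span(g,b)
round 3: derive span(e,b) via R2 from span(e,g), span(g,b)
round 3: derive span(e,h) via R2 from span(e,g), span(g,h)
round 3: derive span(g,a) via R2 from span(g,b), span(b,a)
round 3: derive span(g,c) via R2 from span(g,b), span(b,c)
round 3: derive span(g,e) via R2 from span(g,b), span(b,e)
round 3: derive span(g,g) via R2 from span(g,b), span(b,g)
round 3: derive span(h,c) via R2 from span(h,b), span(b,c)
round 3: derive span(j,e) via R2 from span(j,b), span(b,e)
round 3: derive span(j,h) via R2 from span(j,b), span(b,h)
round 3: derive span(j,j) via R2 from span(j,b), span(b,j)
round 4: derive span(e,e) via R2 from span(e,b), span(b,e)

yes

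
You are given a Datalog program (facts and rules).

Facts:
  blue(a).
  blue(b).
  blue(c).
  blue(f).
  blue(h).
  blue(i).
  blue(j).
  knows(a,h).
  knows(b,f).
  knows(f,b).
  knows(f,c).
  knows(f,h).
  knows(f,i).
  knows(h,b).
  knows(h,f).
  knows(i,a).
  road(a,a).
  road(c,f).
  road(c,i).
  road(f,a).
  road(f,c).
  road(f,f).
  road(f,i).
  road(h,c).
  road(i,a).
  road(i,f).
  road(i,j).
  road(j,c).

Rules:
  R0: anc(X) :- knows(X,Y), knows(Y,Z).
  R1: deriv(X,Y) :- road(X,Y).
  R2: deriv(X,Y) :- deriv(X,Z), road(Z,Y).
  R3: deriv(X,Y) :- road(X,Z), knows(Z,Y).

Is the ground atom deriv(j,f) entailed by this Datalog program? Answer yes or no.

round 1: derive deriv(a,a) via R1 from road(a,a)
round 1: derive deriv(c,f) via R1 from road(c,f)
round 1: derive deriv(c,i) via R1 from road(c,i)
round 1: derive deriv(f,a) via R1 from road(f,a)
round 1: derive deriv(f,c) via R1 from road(f,c)
round 1: derive deriv(f,f) via R1 from road(f,f)
round 1: derive deriv(f,i) via R1 from road(f,i)
round 1: derive deriv(h,c) via R1 from road(h,c)
round 1: derive deriv(i,a) via R1 from road(i,a)
round 1: derive deriv(i,f) via R1 from road(i,f)
round 1: derive deriv(i,j) via R1 from road(i,j)
round 1: derive deriv(j,c) via R1 from road(j,c)
round 1: derive deriv(a,h) via R3 from road(a,a), knows(a,h)
round 1: derive deriv(c,a) via R3 from road(c,i), knows(i,a)
round 1: derive deriv(c,b) via R3 from road(c,f), knows(f,b)
round 1: derive deriv(c,c) via R3 from road(c,f), knows(f,c)
round 1: derive deriv(c,h) via R3 from road(c,f), knows(f,h)
round 1: derive deriv(f,b) via R3 from road(f,f), knows(f,b)
round 1: derive deriv(f,h) via R3 from road(f,a), knows(a,h)
round 1: derive deriv(i,b) via R3 from road(i,f), knows(f,b)
round 1: derive deriv(i,c) via R3 from road(i,f), knows(f,c)
round 1: derive deriv(i,h) via R3 from road(i,a), knows(a,h)
round 1: derive deriv(i,i) via R3 from road(i,f), knows(f,i)
round 2: derive deriv(a,c) via R2 from deriv(a,h), road(h,c)
round 2: derive deriv(c,j) via R2 from deriv(c,i), road(i,j)
round 2: derive deriv(f,j) via R2 from deriv(f,i), road(i,j)
round 2: derive deriv(h,f) via R2 from deriv(h,c), road(c,f)
round 2: derive deriv(h,i) via R2 from deriv(h,c), road(c,i)
round 2: derive deriv(j,f) via R2 from deriv(j,c), road(c,f)
round 2: derive deriv(j,i) via R2 from deriv(j,c), road(c,i)
round 3: derive deriv(a,f) via R2 from deriv(a,c), road(c,f)
round 3: derive deriv(a,i) via R2 from deriv(a,c), road(c,i)
round 3: derive deriv(h,a) via R2 from deriv(h,f), road(f,a)
round 3: derive deriv(h,j) via R2 from deriv(h,i), road(i,j)
round 3: derive deriv(j,a) via R2 from deriv(j,f), road(f,a)
round 3: derive deriv(j,j) via R2 from deriv(j,i), road(i,j)
round 4: derive deriv(a,j) via R2 from deriv(a,i), road(i,j)

yes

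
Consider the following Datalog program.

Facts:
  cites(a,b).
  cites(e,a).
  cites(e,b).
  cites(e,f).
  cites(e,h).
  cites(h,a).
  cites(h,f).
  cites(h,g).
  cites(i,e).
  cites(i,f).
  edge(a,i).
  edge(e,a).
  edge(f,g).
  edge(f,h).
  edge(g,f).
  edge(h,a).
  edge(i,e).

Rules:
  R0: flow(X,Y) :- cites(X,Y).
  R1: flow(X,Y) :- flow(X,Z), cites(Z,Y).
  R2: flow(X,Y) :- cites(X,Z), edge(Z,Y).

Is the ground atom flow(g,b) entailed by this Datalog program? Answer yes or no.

no

round 1: derive flow(a,b) via R0 from cites(a,b)
round 1: derive flow(e,a) via R0 from cites(e,a)
round 1: derive flow(e,b) via R0 from cites(e,b)
round 1: derive flow(e,f) via R0 from cites(e,f)
round 1: derive flow(e,h) via R0 from cites(e,h)
round 1: derive flow(h,a) via R0 from cites(h,a)
round 1: derive flow(h,f) via R0 from cites(h,f)
round 1: derive flow(h,g) via R0 from cites(h,g)
round 1: derive flow(i,e) via R0 from cites(i,e)
round 1: derive flow(i,f) via R0 from cites(i,f)
round 1: derive flow(e,g) via R2 from cites(e,f), edge(f,g)
round 1: derive flow(e,i) via R2 from cites(e,a), edge(a,i)
round 1: derive flow(h,h) via R2 from cites(h,f), edge(f,h)
round 1: derive flow(h,i) via R2 from cites(h,a), edge(a,i)
round 1: derive flow(i,a) via R2 from cites(i,e), edge(e,a)
round 1: derive flow(i,g) via R2 from cites(i,f), edge(f,g)
round 1: derive flow(i,h) via R2 from cites(i,f), edge(f,h)
round 2: derive flow(e,e) via R1 from flow(e,i), cites(i,e)
round 2: derive flow(h,b) via R1 from flow(h,a), cites(a,b)
round 2: derive flow(h,e) via R1 from flow(h,i), cites(i,e)
round 2: derive flow(i,b) via R1 from flow(i,a), cites(a,b)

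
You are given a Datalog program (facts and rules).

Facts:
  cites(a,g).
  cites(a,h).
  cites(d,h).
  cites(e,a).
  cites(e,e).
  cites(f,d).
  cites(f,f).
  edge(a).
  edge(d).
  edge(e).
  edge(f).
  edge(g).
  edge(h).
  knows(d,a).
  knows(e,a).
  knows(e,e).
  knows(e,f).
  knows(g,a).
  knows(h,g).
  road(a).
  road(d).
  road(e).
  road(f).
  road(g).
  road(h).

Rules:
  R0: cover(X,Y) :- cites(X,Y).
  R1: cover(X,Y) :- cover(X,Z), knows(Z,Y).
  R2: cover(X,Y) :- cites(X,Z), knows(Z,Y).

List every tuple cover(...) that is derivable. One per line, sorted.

cover(a,a)
cover(a,g)
cover(a,h)
cover(d,a)
cover(d,g)
cover(d,h)
cover(e,a)
cover(e,e)
cover(e,f)
cover(f,a)
cover(f,d)
cover(f,f)

round 1: derive cover(a,g) via R0 from cites(a,g)
round 1: derive cover(a,h) via R0 from cites(a,h)
round 1: derive cover(d,h) via R0 from cites(d,h)
round 1: derive cover(e,a) via R0 from cites(e,a)
round 1: derive cover(e,e) via R0 from cites(e,e)
round 1: derive cover(f,d) via R0 from cites(f,d)
round 1: derive cover(f,f) via R0 from cites(f,f)
round 1: derive cover(a,a) via R2 from cites(a,g), knows(g,a)
round 1: derive cover(d,g) via R2 from cites(d,h), knows(h,g)
round 1: derive cover(e,f) via R2 from cites(e,e), knows(e,f)
round 1: derive cover(f,a) via R2 from cites(f,d), knows(d,a)
round 2: derive cover(d,a) via R1 from cover(d,g), knows(g,a)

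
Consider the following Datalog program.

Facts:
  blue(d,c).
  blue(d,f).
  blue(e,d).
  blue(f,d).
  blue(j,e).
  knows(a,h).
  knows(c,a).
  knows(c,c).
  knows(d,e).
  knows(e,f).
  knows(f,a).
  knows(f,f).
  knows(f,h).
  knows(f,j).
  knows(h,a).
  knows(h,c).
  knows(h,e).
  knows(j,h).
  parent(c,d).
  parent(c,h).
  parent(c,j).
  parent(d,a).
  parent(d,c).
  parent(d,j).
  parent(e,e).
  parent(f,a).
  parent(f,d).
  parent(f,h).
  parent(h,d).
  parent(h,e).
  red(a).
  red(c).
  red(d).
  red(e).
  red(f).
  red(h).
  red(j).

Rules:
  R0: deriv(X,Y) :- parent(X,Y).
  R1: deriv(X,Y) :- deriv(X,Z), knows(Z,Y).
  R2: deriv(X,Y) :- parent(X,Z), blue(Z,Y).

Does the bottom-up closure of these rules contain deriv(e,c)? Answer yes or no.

round 1: derive deriv(c,d) via R0 from parent(c,d)
round 1: derive deriv(c,h) via R0 from parent(c,h)
round 1: derive deriv(c,j) via R0 from parent(c,j)
round 1: derive deriv(d,a) via R0 from parent(d,a)
round 1: derive deriv(d,c) via R0 from parent(d,c)
round 1: derive deriv(d,j) via R0 from parent(d,j)
round 1: derive deriv(e,e) via R0 from parent(e,e)
round 1: derive deriv(f,a) via R0 from parent(f,a)
round 1: derive deriv(f,d) via R0 from parent(f,d)
round 1: derive deriv(f,h) via R0 from parent(f,h)
round 1: derive deriv(h,d) via R0 from parent(h,d)
round 1: derive deriv(h,e) via R0 from parent(h,e)
round 1: derive deriv(c,c) via R2 from parent(c,d), blue(d,c)
round 1: derive deriv(c,e) via R2 from parent(c,j), blue(j,e)
round 1: derive deriv(c,f) via R2 from parent(c,d), blue(d,f)
round 1: derive deriv(d,e) via R2 from parent(d,j), blue(j,e)
round 1: derive deriv(e,d) via R2 from parent(e,e), blue(e,d)
round 1: derive deriv(f,c) via R2 from parent(f,d), blue(d,c)
round 1: derive deriv(f,f) via R2 from parent(f,d), blue(d,f)
round 1: derive deriv(h,c) via R2 from parent(h,d), blue(d,c)
round 1: derive deriv(h,f) via R2 from parent(h,d), blue(d,f)
round 2: derive deriv(c,a) via R1 from deriv(c,c), knows(c,a)
round 2: derive deriv(d,f) via R1 from deriv(d,e), knows(e,f)
round 2: derive deriv(d,h) via R1 from deriv(d,a), knows(a,h)
round 2: derive deriv(e,f) via R1 from deriv(e,e), knows(e,f)
round 2: derive deriv(f,e) via R1 from deriv(f,d), knows(d,e)
round 2: derive deriv(f,j) via R1 from deriv(f,f), knows(f,j)
round 2: derive deriv(h,a) via R1 from deriv(h,c), knows(c,a)
round 2: derive deriv(h,h) via R1 from deriv(h,f), knows(f,h)
round 2: derive deriv(h,j) via R1 from deriv(h,f), knows(f,j)
round 3: derive deriv(e,a) via R1 from deriv(e,f), knows(f,a)
round 3: derive deriv(e,h) via R1 from deriv(e,f), knows(f,h)
round 3: derive deriv(e,j) via R1 from deriv(e,f), knows(f,j)
round 4: derive deriv(e,c) via R1 from deriv(e,h), knows(h,c)

yes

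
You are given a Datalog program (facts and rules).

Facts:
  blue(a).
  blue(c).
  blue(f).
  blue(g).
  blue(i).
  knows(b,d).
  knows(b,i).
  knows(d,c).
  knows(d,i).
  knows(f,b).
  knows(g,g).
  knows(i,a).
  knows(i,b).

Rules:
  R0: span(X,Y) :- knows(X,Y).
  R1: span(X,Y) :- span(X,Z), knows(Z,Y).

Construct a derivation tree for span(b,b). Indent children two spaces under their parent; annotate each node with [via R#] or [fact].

span(b,b)  [via R1]
  span(b,i)  [via R0]
    knows(b,i)  [fact]
  knows(i,b)  [fact]

round 1: derive span(b,d) via R0 from knows(b,d)
round 1: derive span(b,i) via R0 from knows(b,i)
round 1: derive span(d,c) via R0 from knows(d,c)
round 1: derive span(d,i) via R0 from knows(d,i)
round 1: derive span(f,b) via R0 from knows(f,b)
round 1: derive span(g,g) via R0 from knows(g,g)
round 1: derive span(i,a) via R0 from knows(i,a)
round 1: derive span(i,b) via R0 from knows(i,b)
round 2: derive span(b,a) via R1 from span(b,i), knows(i,a)
round 2: derive span(b,b) via R1 from span(b,i), knows(i,b)
round 2: derive span(b,c) via R1 from span(b,d), knows(d,c)
round 2: derive span(d,a) via R1 from span(d,i), knows(i,a)
round 2: derive span(d,b) via R1 from span(d,i), knows(i,b)
round 2: derive span(f,d) via R1 from span(f,b), knows(b,d)
round 2: derive span(f,i) via R1 from span(f,b), knows(b,i)
round 2: derive span(i,d) via R1 from span(i,b), knows(b,d)
round 2: derive span(i,i) via R1 from span(i,b), knows(b,i)
round 3: derive span(d,d) via R1 from span(d,b), knows(b,d)
round 3: derive span(f,a) via R1 from span(f,i), knows(i,a)
round 3: derive span(f,c) via R1 from span(f,d), knows(d,c)
round 3: derive span(i,c) via R1 from span(i,d), knows(d,c)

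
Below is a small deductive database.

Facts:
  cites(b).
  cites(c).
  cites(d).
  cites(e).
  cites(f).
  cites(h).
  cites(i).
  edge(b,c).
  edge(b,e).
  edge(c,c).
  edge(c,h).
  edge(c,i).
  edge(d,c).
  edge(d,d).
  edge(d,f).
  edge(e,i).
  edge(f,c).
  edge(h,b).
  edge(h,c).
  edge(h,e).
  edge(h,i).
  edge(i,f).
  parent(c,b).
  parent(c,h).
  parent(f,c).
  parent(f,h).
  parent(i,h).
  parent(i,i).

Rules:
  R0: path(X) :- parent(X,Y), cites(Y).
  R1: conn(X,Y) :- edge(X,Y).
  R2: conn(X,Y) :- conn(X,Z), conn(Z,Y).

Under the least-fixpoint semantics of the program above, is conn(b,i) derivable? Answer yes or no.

yes

round 1: derive conn(b,c) via R1 from edge(b,c)
round 1: derive conn(b,e) via R1 from edge(b,e)
round 1: derive conn(c,c) via R1 from edge(c,c)
round 1: derive conn(c,h) via R1 from edge(c,h)
round 1: derive conn(c,i) via R1 from edge(c,i)
round 1: derive conn(d,c) via R1 from edge(d,c)
round 1: derive conn(d,d) via R1 from edge(d,d)
round 1: derive conn(d,f) via R1 from edge(d,f)
round 1: derive conn(e,i) via R1 from edge(e,i)
round 1: derive conn(f,c) via R1 from edge(f,c)
round 1: derive conn(h,b) via R1 from edge(h,b)
round 1: derive conn(h,c) via R1 from edge(h,c)
round 1: derive conn(h,e) via R1 from edge(h,e)
round 1: derive conn(h,i) via R1 from edge(h,i)
round 1: derive conn(i,f) via R1 from edge(i,f)
round 2: derive conn(b,h) via R2 from conn(b,c), conn(c,h)
round 2: derive conn(b,i) via R2 from conn(b,c), conn(c,i)
round 2: derive conn(c,b) via R2 from conn(c,h), conn(h,b)
round 2: derive conn(c,e) via R2 from conn(c,h), conn(h,e)
round 2: derive conn(c,f) via R2 from conn(c,i), conn(i,f)
round 2: derive conn(d,h) via R2 from conn(d,c), conn(c,h)
round 2: derive conn(d,i) via R2 from conn(d,c), conn(c,i)
round 2: derive conn(e,f) via R2 from conn(e,i), conn(i,f)
round 2: derive conn(f,h) via R2 from conn(f,c), conn(c,h)
round 2: derive conn(f,i) via R2 from conn(f,c), conn(c,i)
round 2: derive conn(h,f) via R2 from conn(h,i), conn(i,f)
round 2: derive conn(h,h) via R2 from conn(h,c), conn(c,h)
round 2: derive conn(i,c) via R2 from conn(i,f), conn(f,c)
round 3: derive conn(b,b) via R2 from conn(b,c), conn(c,b)
round 3: derive conn(b,f) via R2 from conn(b,c), conn(c,f)
round 3: derive conn(d,b) via R2 from conn(d,c), conn(c,b)
round 3: derive conn(d,e) via R2 from conn(d,c), conn(c,e)
round 3: derive conn(e,c) via R2 from conn(e,f), conn(f,c)
round 3: derive conn(e,h) via R2 from conn(e,f), conn(f,h)
round 3: derive conn(f,b) via R2 from conn(f,c), conn(c,b)
round 3: derive conn(f,e) via R2 from conn(f,c), conn(c,e)
round 3: derive conn(f,f) via R2 from conn(f,c), conn(c,f)
round 3: derive conn(i,b) via R2 from conn(i,c), conn(c,b)
round 3: derive conn(i,e) via R2 from conn(i,c), conn(c,e)
round 3: derive conn(i,h) via R2 from conn(i,c), conn(c,h)
round 3: derive conn(i,i) via R2 from conn(i,c), conn(c,i)
round 4: derive conn(e,b) via R2 from conn(e,c), conn(c,b)
round 4: derive conn(e,e) via R2 from conn(e,c), conn(c,e)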